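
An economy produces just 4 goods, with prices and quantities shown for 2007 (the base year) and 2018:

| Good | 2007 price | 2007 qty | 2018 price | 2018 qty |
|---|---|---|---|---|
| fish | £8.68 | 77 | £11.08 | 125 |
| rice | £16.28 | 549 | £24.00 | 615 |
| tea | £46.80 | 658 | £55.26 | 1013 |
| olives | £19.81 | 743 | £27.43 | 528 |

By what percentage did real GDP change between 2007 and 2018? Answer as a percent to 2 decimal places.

25.12%

Real GDP 2007 = Nominal GDP 2007 = 8.68·77 + 16.28·549 + 46.80·658 + 19.81·743 = 55119.31.
Real GDP 2018 (at 2007 prices) = 8.68·125 + 16.28·615 + 46.80·1013 + 19.81·528 = 68965.28.
Real growth = 68965.28/55119.31 − 1 = 0.2512.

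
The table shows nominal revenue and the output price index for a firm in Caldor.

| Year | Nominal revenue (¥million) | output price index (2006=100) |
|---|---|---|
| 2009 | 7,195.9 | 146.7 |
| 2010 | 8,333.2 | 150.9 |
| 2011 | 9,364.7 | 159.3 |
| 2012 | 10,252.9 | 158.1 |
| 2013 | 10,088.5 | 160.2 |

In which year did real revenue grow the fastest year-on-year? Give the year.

2010

2010: real = 8333.2/1.509 = 5522.33; growth vs 2009 (4905.18) = 12.58%.
2011: real = 9364.7/1.593 = 5878.66; growth vs 2010 (5522.33) = 6.45%.
2012: real = 10252.9/1.581 = 6485.07; growth vs 2011 (5878.66) = 10.32%.
2013: real = 10088.5/1.602 = 6297.44; growth vs 2012 (6485.07) = -2.89%.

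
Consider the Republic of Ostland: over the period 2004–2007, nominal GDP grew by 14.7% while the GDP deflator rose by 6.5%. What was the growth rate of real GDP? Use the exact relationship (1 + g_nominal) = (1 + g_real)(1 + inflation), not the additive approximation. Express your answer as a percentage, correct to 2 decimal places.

(1 + g_nom) = (1 + g_real)(1 + π), so g_real = 1.1470 / 1.0650 − 1 = 0.07700.

7.70%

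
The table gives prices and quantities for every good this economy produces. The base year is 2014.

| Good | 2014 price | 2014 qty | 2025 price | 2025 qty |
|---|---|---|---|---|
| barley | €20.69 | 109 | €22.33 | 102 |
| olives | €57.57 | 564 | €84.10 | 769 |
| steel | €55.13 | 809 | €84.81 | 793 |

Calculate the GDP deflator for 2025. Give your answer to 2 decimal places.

148.95

Nominal GDP 2025 = 22.33·102 + 84.10·769 + 84.81·793 = 134204.89.
Real GDP 2025 (at 2014 prices) = 20.69·102 + 57.57·769 + 55.13·793 = 90099.80.
Deflator = Nominal/Real × 100 = 134204.89/90099.80 × 100 = 148.951.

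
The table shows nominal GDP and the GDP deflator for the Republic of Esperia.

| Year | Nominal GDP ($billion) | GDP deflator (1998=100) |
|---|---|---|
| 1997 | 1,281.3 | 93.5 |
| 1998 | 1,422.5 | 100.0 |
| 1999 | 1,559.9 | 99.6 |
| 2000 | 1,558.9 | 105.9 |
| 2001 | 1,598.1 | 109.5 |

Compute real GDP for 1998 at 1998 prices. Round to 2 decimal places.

Real GDP 1998 = 1422.5 / 1.000 = 1422.50.

$1,422.50 billion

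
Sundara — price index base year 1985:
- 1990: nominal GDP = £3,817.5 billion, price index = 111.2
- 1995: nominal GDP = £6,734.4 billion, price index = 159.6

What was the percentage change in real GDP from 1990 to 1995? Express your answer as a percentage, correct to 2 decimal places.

22.91%

Real GDP 1990 = 3817.5 / 1.112 = 3433.00.
Real GDP 1995 = 6734.4 / 1.596 = 4219.55.
Real growth = 4219.55 / 3433.00 − 1 = 0.2291.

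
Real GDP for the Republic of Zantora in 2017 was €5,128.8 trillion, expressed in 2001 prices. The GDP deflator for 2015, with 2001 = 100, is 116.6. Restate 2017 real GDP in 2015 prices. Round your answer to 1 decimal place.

Real GDP in 2015 prices = Real GDP in 2001 prices × (P_2015/P_2001) = 5128.8 × 1.166 = 5980.18.

€5,980.2 trillion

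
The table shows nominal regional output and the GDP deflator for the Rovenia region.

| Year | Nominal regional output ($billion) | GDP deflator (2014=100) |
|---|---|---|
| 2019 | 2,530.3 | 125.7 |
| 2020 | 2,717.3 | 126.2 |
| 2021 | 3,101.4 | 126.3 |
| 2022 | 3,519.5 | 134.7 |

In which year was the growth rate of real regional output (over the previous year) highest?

2020: real = 2717.3/1.262 = 2153.17; growth vs 2019 (2012.97) = 6.96%.
2021: real = 3101.4/1.263 = 2455.58; growth vs 2020 (2153.17) = 14.04%.
2022: real = 3519.5/1.347 = 2612.84; growth vs 2021 (2455.58) = 6.40%.

2021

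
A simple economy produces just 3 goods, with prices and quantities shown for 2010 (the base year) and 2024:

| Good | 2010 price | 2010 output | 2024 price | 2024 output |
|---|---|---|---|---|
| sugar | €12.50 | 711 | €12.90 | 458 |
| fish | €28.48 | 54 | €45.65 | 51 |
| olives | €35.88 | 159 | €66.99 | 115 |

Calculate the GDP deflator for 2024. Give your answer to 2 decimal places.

141.02

Nominal GDP 2024 = 12.90·458 + 45.65·51 + 66.99·115 = 15940.20.
Real GDP 2024 (at 2010 prices) = 12.50·458 + 28.48·51 + 35.88·115 = 11303.68.
Deflator = Nominal/Real × 100 = 15940.20/11303.68 × 100 = 141.018.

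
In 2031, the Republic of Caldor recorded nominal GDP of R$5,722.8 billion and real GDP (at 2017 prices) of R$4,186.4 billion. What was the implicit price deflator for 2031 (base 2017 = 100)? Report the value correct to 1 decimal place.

implicit price deflator = (Nominal / Real) × 100 = 5722.8 / 4186.4 × 100 = 136.70.

136.7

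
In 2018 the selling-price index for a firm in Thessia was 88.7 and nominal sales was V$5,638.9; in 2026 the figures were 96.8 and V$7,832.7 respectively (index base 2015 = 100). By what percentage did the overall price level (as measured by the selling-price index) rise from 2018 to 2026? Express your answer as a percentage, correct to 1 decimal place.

9.1%

Price-level change = 96.8 / 88.7 − 1 = 0.0913.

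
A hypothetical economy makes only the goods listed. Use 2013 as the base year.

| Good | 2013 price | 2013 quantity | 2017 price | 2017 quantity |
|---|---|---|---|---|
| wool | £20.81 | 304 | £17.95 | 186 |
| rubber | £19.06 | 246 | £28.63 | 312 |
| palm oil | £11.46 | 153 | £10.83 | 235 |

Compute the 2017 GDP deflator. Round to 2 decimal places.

118.43

Nominal GDP 2017 = 17.95·186 + 28.63·312 + 10.83·235 = 14816.31.
Real GDP 2017 (at 2013 prices) = 20.81·186 + 19.06·312 + 11.46·235 = 12510.48.
Deflator = Nominal/Real × 100 = 14816.31/12510.48 × 100 = 118.431.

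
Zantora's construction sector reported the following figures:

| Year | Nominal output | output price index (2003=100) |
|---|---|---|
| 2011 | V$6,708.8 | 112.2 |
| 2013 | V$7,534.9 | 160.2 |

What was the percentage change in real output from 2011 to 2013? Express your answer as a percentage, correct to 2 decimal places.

-21.34%

Real output 2011 = 6708.8 / 1.122 = 5979.32.
Real output 2013 = 7534.9 / 1.602 = 4703.43.
Real growth = 4703.43 / 5979.32 − 1 = -0.2134.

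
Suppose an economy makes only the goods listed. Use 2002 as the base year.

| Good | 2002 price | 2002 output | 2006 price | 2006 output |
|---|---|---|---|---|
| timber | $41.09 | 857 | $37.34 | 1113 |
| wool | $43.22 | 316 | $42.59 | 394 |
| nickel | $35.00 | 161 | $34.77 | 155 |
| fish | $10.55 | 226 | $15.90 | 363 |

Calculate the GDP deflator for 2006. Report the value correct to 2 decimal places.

96.51

Nominal GDP 2006 = 37.34·1113 + 42.59·394 + 34.77·155 + 15.90·363 = 69500.93.
Real GDP 2006 (at 2002 prices) = 41.09·1113 + 43.22·394 + 35.00·155 + 10.55·363 = 72016.50.
Deflator = Nominal/Real × 100 = 69500.93/72016.50 × 100 = 96.507.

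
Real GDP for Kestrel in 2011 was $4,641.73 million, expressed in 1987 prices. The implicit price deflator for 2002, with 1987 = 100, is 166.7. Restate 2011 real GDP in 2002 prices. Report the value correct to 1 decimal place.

$7,737.8 million

Real GDP in 2002 prices = Real GDP in 1987 prices × (P_2002/P_1987) = 4641.73 × 1.667 = 7737.76.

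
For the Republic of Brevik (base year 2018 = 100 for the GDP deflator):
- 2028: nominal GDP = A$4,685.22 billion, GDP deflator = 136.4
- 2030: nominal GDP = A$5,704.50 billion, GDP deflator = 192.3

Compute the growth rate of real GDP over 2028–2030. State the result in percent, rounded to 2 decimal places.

Real GDP 2028 = 4685.22 / 1.364 = 3434.91.
Real GDP 2030 = 5704.50 / 1.923 = 2966.46.
Real growth = 2966.46 / 3434.91 − 1 = -0.1364.

-13.64%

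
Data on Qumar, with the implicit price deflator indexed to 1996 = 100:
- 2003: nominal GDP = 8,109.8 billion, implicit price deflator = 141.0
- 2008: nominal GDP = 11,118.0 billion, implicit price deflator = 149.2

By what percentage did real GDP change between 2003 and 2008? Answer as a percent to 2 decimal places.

29.56%

Deflate each year: 2003 → 8109.8/1.410 = 5751.63; 2008 → 11118.0/1.492 = 7451.74.
So real GDP changed by 7451.74/5751.63 − 1 = 0.2956, i.e. 29.56%.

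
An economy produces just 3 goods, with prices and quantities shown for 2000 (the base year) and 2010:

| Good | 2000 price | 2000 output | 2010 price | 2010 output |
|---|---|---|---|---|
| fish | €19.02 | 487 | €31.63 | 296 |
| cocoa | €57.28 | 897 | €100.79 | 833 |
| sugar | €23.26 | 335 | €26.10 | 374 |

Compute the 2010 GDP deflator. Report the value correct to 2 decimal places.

166.14

Nominal GDP 2010 = 31.63·296 + 100.79·833 + 26.10·374 = 103081.95.
Real GDP 2010 (at 2000 prices) = 19.02·296 + 57.28·833 + 23.26·374 = 62043.40.
Deflator = Nominal/Real × 100 = 103081.95/62043.40 × 100 = 166.145.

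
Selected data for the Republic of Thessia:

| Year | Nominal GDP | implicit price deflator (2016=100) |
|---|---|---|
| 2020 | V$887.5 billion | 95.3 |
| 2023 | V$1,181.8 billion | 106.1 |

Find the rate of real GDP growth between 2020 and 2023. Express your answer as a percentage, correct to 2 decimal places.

19.61%

Real GDP 2020 = 887.5 / 0.953 = 931.27.
Real GDP 2023 = 1181.8 / 1.061 = 1113.85.
Real growth = 1113.85 / 931.27 − 1 = 0.1961.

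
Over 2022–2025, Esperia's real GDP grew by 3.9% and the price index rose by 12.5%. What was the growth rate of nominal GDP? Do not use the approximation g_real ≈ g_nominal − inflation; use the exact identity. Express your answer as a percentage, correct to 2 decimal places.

16.89%

(1 + g_nom) = (1 + g_real)(1 + π) = 1.0390 × 1.1250 = 1.16888.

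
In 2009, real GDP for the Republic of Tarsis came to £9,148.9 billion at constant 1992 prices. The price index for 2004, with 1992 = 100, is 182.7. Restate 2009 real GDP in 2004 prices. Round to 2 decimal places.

Real GDP in 2004 prices = Real GDP in 1992 prices × (P_2004/P_1992) = 9148.9 × 1.827 = 16715.04.

£16,715.04 billion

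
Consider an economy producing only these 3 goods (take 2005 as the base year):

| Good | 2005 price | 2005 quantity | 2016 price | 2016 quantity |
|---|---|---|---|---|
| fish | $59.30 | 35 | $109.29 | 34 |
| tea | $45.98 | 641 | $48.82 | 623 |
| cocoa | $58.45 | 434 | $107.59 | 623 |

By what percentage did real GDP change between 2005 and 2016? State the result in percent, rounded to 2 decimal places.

17.85%

Real GDP 2005 = Nominal GDP 2005 = 59.30·35 + 45.98·641 + 58.45·434 = 56915.98.
Real GDP 2016 (at 2005 prices) = 59.30·34 + 45.98·623 + 58.45·623 = 67076.09.
Real growth = 67076.09/56915.98 − 1 = 0.1785.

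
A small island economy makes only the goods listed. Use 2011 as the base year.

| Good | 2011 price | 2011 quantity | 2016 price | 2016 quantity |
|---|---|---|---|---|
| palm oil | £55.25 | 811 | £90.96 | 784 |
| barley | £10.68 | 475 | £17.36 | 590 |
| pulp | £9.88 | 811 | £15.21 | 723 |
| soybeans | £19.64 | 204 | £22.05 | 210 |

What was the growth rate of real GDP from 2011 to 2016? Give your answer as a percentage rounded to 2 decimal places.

-1.64%

Real GDP 2011 = Nominal GDP 2011 = 55.25·811 + 10.68·475 + 9.88·811 + 19.64·204 = 61899.99.
Real GDP 2016 (at 2011 prices) = 55.25·784 + 10.68·590 + 9.88·723 + 19.64·210 = 60884.84.
Real growth = 60884.84/61899.99 − 1 = -0.0164.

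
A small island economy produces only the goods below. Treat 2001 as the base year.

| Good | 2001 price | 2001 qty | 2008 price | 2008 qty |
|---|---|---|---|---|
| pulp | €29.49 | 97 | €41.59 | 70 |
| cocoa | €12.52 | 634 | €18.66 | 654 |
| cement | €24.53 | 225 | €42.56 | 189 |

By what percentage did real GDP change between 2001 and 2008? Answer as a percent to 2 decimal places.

-8.76%

Real GDP 2001 = Nominal GDP 2001 = 29.49·97 + 12.52·634 + 24.53·225 = 16317.46.
Real GDP 2008 (at 2001 prices) = 29.49·70 + 12.52·654 + 24.53·189 = 14888.55.
Real growth = 14888.55/16317.46 − 1 = -0.0876.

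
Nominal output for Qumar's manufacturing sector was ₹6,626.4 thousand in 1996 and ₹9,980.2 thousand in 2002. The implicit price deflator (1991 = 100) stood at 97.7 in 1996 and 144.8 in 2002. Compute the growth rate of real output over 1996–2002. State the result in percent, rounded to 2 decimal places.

Real output 1996 = 6626.4 / 0.977 = 6782.40.
Real output 2002 = 9980.2 / 1.448 = 6892.40.
Real growth = 6892.40 / 6782.40 − 1 = 0.0162.

1.62%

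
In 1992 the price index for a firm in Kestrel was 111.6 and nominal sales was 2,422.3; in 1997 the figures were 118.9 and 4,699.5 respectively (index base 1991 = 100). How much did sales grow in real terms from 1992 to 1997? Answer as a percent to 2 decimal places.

82.10%

Real sales 1992 = 2422.3 / 1.116 = 2170.52.
Real sales 1997 = 4699.5 / 1.189 = 3952.48.
Real growth = 3952.48 / 2170.52 − 1 = 0.8210.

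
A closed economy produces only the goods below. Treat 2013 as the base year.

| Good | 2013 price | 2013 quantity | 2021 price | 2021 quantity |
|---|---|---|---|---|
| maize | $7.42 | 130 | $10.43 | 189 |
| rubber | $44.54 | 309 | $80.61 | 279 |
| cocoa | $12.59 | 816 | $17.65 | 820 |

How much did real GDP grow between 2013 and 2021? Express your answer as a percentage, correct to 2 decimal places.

Real GDP 2013 = Nominal GDP 2013 = 7.42·130 + 44.54·309 + 12.59·816 = 25000.90.
Real GDP 2021 (at 2013 prices) = 7.42·189 + 44.54·279 + 12.59·820 = 24152.84.
Real growth = 24152.84/25000.90 − 1 = -0.0339.

-3.39%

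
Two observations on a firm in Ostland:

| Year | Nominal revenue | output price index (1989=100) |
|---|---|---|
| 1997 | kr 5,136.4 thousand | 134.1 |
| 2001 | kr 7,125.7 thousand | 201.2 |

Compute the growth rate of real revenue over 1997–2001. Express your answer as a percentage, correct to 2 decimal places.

Deflate each year: 1997 → 5136.4/1.341 = 3830.28; 2001 → 7125.7/2.012 = 3541.60.
So real revenue changed by 3541.60/3830.28 − 1 = -0.0754, i.e. -7.54%.

-7.54%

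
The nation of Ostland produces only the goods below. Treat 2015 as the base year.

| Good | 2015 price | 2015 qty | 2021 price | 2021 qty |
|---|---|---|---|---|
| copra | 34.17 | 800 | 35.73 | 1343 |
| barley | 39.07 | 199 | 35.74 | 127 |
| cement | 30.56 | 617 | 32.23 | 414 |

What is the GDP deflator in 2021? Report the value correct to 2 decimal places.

103.72

Nominal GDP 2021 = 35.73·1343 + 35.74·127 + 32.23·414 = 65867.59.
Real GDP 2021 (at 2015 prices) = 34.17·1343 + 39.07·127 + 30.56·414 = 63504.04.
Deflator = Nominal/Real × 100 = 65867.59/63504.04 × 100 = 103.722.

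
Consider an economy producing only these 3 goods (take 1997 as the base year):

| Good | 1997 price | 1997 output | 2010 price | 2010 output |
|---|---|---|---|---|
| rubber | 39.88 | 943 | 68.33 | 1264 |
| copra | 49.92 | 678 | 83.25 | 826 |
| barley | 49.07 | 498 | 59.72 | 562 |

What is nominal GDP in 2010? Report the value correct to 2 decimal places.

Nominal GDP 2010 = Σ (p_2010 × q_2010) = 68.33·1264 + 83.25·826 + 59.72·562 = 188696.26.

188696.26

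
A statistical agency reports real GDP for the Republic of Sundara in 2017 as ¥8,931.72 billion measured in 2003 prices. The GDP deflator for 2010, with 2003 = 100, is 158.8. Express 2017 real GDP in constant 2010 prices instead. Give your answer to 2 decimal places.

Real GDP in 2010 prices = Real GDP in 2003 prices × (P_2010/P_2003) = 8931.72 × 1.588 = 14183.57.

¥14,183.57 billion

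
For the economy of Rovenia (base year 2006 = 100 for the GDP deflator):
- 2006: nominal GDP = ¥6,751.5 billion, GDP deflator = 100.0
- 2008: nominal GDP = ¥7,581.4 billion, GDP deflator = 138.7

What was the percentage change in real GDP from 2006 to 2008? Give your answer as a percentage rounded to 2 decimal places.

-19.04%

Real GDP 2006 = 6751.5 / 1.000 = 6751.50.
Real GDP 2008 = 7581.4 / 1.387 = 5466.04.
Real growth = 5466.04 / 6751.50 − 1 = -0.1904.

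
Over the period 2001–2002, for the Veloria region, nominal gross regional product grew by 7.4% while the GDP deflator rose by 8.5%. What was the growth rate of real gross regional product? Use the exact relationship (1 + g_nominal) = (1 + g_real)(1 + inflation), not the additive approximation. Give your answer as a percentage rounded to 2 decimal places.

(1 + g_nom) = (1 + g_real)(1 + π), so g_real = 1.0740 / 1.0850 − 1 = -0.01014.

-1.01%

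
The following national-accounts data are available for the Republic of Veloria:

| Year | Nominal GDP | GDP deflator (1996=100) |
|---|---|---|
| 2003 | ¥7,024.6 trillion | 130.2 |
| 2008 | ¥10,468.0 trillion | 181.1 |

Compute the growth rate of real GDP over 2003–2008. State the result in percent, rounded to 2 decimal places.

7.14%

Real GDP 2003 = 7024.6 / 1.302 = 5395.24.
Real GDP 2008 = 10468.0 / 1.811 = 5780.23.
Real growth = 5780.23 / 5395.24 − 1 = 0.0714.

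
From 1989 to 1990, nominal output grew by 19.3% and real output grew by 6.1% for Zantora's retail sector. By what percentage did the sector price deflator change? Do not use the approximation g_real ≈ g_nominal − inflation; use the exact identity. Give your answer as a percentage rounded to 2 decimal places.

(1 + g_nom) = (1 + g_real)(1 + π), so π = 1.1930 / 1.0610 − 1 = 0.12441.

12.44%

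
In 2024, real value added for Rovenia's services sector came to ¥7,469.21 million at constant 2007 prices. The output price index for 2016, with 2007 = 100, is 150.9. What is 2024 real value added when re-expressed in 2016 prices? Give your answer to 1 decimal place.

¥11,271.0 million

Real value added in 2016 prices = Real value added in 2007 prices × (P_2016/P_2007) = 7469.21 × 1.509 = 11271.04.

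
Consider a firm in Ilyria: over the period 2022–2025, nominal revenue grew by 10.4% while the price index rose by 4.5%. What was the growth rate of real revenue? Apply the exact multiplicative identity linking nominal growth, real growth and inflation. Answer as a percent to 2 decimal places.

5.65%

(1 + g_nom) = (1 + g_real)(1 + π), so g_real = 1.1040 / 1.0450 − 1 = 0.05646.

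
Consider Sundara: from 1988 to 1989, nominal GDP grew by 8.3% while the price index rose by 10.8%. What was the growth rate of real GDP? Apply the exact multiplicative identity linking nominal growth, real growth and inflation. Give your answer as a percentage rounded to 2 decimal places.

(1 + g_nom) = (1 + g_real)(1 + π), so g_real = 1.0830 / 1.1080 − 1 = -0.02256.

-2.26%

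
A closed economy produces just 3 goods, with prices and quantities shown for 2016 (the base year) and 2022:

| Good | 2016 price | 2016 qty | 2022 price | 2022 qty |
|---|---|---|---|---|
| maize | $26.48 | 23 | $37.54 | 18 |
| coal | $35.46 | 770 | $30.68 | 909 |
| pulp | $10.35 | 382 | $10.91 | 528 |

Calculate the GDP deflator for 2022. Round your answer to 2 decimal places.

89.91

Nominal GDP 2022 = 37.54·18 + 30.68·909 + 10.91·528 = 34324.32.
Real GDP 2022 (at 2016 prices) = 26.48·18 + 35.46·909 + 10.35·528 = 38174.58.
Deflator = Nominal/Real × 100 = 34324.32/38174.58 × 100 = 89.914.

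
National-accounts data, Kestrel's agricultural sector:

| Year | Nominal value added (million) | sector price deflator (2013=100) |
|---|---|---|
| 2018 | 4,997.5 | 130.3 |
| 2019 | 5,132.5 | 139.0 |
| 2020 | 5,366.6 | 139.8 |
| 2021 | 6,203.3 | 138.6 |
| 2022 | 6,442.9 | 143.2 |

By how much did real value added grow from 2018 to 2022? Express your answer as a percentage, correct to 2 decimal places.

17.31%

Real value added 2018 = 4997.5/1.303 = 3835.38.
Real value added 2022 = 6442.9/1.432 = 4499.23.
Change = 4499.23/3835.38 − 1 = 0.1731.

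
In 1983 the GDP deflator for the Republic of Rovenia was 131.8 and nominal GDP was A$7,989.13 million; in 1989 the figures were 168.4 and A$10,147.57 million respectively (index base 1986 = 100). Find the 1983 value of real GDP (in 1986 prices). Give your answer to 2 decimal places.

A$6,061.56 million

Real GDP = Nominal / (GDP deflator/100) = 7989.13 / 1.318 = 6061.56.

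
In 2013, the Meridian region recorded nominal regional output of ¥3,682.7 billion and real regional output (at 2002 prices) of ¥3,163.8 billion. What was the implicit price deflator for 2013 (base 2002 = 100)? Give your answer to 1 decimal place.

implicit price deflator = (Nominal / Real) × 100 = 3682.7 / 3163.8 × 100 = 116.40.

116.4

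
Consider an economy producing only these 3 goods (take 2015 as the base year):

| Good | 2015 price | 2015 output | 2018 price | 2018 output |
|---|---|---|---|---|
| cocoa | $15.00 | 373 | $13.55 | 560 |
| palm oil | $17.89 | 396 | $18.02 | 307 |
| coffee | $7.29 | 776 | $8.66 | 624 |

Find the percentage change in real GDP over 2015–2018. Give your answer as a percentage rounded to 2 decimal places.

0.57%

Real GDP 2015 = Nominal GDP 2015 = 15.00·373 + 17.89·396 + 7.29·776 = 18336.48.
Real GDP 2018 (at 2015 prices) = 15.00·560 + 17.89·307 + 7.29·624 = 18441.19.
Real growth = 18441.19/18336.48 − 1 = 0.0057.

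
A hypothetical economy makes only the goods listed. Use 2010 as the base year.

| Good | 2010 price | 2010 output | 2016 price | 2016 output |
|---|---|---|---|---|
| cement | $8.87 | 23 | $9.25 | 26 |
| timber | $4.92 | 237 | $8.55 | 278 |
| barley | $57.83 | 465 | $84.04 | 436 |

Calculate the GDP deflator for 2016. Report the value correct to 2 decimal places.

146.42

Nominal GDP 2016 = 9.25·26 + 8.55·278 + 84.04·436 = 39258.84.
Real GDP 2016 (at 2010 prices) = 8.87·26 + 4.92·278 + 57.83·436 = 26812.26.
Deflator = Nominal/Real × 100 = 39258.84/26812.26 × 100 = 146.421.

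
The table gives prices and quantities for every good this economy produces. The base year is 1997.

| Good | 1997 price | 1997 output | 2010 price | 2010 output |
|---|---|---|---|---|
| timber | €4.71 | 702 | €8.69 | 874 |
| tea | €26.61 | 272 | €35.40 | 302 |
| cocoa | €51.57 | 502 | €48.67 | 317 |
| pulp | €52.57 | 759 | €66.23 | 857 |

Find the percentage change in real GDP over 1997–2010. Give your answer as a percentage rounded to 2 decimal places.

Real GDP 1997 = Nominal GDP 1997 = 4.71·702 + 26.61·272 + 51.57·502 + 52.57·759 = 76333.11.
Real GDP 2010 (at 1997 prices) = 4.71·874 + 26.61·302 + 51.57·317 + 52.57·857 = 73552.94.
Real growth = 73552.94/76333.11 − 1 = -0.0364.

-3.64%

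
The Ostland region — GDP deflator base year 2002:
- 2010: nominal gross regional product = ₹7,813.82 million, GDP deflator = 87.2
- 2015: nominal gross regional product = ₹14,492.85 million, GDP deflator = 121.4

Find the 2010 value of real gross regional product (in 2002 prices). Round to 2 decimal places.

₹8,960.80 million

Real gross regional product = Nominal / (GDP deflator/100) = 7813.82 / 0.872 = 8960.80.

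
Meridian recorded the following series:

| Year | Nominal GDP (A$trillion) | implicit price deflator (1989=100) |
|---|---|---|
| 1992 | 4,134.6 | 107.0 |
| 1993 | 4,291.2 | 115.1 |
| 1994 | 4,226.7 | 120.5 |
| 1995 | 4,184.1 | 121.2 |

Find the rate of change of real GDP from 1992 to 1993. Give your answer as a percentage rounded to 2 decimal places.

Real GDP 1992 = 4134.6/1.070 = 3864.11.
Real GDP 1993 = 4291.2/1.151 = 3728.24.
Change = 3728.24/3864.11 − 1 = -0.0352.

-3.52%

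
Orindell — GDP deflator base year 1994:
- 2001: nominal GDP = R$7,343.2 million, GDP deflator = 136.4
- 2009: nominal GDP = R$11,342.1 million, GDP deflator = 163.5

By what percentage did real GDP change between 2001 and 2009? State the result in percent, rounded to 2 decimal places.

28.86%

Real GDP 2001 = 7343.2 / 1.364 = 5383.58.
Real GDP 2009 = 11342.1 / 1.635 = 6937.06.
Real growth = 6937.06 / 5383.58 − 1 = 0.2886.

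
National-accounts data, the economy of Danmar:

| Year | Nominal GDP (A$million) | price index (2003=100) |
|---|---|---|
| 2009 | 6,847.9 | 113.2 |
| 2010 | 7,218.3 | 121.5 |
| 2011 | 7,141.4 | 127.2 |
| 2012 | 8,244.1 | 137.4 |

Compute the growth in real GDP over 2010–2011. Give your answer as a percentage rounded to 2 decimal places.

Real GDP 2010 = 7218.3/1.215 = 5940.99.
Real GDP 2011 = 7141.4/1.272 = 5614.31.
Change = 5614.31/5940.99 − 1 = -0.0550.

-5.50%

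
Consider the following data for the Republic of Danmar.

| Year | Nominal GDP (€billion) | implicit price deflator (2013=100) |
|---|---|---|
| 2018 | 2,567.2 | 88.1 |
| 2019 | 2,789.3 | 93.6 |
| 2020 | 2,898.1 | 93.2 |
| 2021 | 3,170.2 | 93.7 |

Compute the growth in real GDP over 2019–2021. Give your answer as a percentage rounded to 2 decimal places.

13.53%

Real GDP 2019 = 2789.3/0.936 = 2980.02.
Real GDP 2021 = 3170.2/0.937 = 3383.35.
Change = 3383.35/2980.02 − 1 = 0.1353.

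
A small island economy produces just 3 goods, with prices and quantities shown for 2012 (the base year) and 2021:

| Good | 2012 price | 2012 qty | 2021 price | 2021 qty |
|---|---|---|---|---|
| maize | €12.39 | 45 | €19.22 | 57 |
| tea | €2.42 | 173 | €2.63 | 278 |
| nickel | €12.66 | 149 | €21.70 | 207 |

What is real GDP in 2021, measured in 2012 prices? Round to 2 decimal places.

€3999.61

Real GDP 2021 = Σ (p_2012 × q_2021) = 12.39·57 + 2.42·278 + 12.66·207 = 3999.61.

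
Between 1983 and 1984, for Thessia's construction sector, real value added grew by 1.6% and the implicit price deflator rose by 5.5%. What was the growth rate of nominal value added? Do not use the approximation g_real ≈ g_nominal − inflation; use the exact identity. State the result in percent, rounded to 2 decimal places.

7.19%

(1 + g_nom) = (1 + g_real)(1 + π) = 1.0160 × 1.0550 = 1.07188.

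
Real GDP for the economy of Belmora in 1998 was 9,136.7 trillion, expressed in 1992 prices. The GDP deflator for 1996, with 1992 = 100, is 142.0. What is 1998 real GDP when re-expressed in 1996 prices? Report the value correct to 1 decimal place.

Real GDP in 1996 prices = Real GDP in 1992 prices × (P_1996/P_1992) = 9136.7 × 1.420 = 12974.11.

12,974.1 trillion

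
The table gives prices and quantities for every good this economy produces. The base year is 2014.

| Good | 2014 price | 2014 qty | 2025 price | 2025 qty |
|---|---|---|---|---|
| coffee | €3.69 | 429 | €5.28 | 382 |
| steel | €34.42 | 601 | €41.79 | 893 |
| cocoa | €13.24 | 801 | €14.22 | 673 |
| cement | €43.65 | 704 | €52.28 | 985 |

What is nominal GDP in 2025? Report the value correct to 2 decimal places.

€100401.29

Nominal GDP 2025 = Σ (p_2025 × q_2025) = 5.28·382 + 41.79·893 + 14.22·673 + 52.28·985 = 100401.29.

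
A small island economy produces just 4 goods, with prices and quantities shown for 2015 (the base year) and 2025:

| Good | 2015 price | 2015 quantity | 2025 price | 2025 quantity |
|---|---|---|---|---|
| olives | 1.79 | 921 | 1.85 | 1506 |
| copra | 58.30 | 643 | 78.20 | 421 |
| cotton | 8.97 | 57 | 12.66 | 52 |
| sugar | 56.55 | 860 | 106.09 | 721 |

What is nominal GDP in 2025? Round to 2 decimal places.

112857.51

Nominal GDP 2025 = Σ (p_2025 × q_2025) = 1.85·1506 + 78.20·421 + 12.66·52 + 106.09·721 = 112857.51.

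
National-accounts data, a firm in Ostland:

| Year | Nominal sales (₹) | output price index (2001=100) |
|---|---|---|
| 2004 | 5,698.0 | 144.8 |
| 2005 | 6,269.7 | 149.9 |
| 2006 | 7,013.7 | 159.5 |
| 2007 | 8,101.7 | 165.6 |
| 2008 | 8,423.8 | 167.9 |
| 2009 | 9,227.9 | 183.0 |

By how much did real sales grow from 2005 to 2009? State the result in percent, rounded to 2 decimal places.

20.56%

Real sales 2005 = 6269.7/1.499 = 4182.59.
Real sales 2009 = 9227.9/1.830 = 5042.57.
Change = 5042.57/4182.59 − 1 = 0.2056.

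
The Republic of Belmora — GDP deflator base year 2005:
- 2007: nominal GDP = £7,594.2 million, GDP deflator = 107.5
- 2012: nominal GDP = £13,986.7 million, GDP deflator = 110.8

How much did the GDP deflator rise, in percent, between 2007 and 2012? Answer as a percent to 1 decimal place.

Price-level change = 110.8 / 107.5 − 1 = 0.0307.

3.1%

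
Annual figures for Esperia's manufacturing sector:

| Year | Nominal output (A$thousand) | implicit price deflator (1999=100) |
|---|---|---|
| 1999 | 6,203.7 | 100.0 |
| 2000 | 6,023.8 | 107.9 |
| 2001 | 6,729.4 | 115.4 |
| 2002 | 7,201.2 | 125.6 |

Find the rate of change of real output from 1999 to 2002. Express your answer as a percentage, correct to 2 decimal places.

Real output 1999 = 6203.7/1.000 = 6203.70.
Real output 2002 = 7201.2/1.256 = 5733.44.
Change = 5733.44/6203.70 − 1 = -0.0758.

-7.58%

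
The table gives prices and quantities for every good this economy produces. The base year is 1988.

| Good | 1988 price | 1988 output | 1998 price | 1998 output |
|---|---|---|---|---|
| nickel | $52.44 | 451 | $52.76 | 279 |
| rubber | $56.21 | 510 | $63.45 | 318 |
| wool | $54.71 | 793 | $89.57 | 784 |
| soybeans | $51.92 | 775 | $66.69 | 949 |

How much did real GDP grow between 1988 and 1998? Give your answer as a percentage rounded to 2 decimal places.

-8.29%

Real GDP 1988 = Nominal GDP 1988 = 52.44·451 + 56.21·510 + 54.71·793 + 51.92·775 = 135940.57.
Real GDP 1998 (at 1988 prices) = 52.44·279 + 56.21·318 + 54.71·784 + 51.92·949 = 124670.26.
Real growth = 124670.26/135940.57 − 1 = -0.0829.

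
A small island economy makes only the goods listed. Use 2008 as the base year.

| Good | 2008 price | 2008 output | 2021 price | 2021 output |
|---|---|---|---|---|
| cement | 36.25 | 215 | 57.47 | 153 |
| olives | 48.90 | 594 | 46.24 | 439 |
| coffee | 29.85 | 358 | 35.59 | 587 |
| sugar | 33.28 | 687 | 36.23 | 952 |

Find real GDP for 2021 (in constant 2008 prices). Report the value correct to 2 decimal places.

Real GDP 2021 = Σ (p_2008 × q_2021) = 36.25·153 + 48.90·439 + 29.85·587 + 33.28·952 = 76217.86.

76217.86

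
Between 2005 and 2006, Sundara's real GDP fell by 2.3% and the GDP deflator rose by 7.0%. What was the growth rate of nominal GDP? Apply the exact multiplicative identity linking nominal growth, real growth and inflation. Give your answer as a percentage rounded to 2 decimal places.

(1 + g_nom) = (1 + g_real)(1 + π) = 0.9770 × 1.0700 = 1.04539.

4.54%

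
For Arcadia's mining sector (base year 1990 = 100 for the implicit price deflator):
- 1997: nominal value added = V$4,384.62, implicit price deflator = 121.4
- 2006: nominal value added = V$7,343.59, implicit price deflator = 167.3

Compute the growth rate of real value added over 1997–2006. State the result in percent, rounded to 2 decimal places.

Real value added 1997 = 4384.62 / 1.214 = 3611.71.
Real value added 2006 = 7343.59 / 1.673 = 4389.47.
Real growth = 4389.47 / 3611.71 − 1 = 0.2153.

21.53%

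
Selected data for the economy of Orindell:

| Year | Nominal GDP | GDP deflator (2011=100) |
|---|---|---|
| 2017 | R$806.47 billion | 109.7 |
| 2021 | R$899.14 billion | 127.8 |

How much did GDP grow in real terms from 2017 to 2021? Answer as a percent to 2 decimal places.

-4.30%

Deflate each year: 2017 → 806.47/1.097 = 735.16; 2021 → 899.14/1.278 = 703.55.
So real GDP changed by 703.55/735.16 − 1 = -0.0430, i.e. -4.30%.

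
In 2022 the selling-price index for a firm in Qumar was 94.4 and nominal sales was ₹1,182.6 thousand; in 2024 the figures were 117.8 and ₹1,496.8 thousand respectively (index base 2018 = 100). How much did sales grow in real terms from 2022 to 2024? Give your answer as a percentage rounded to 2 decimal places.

Deflate each year: 2022 → 1182.6/0.944 = 1252.75; 2024 → 1496.8/1.178 = 1270.63.
So real sales changed by 1270.63/1252.75 − 1 = 0.0143, i.e. 1.43%.

1.43%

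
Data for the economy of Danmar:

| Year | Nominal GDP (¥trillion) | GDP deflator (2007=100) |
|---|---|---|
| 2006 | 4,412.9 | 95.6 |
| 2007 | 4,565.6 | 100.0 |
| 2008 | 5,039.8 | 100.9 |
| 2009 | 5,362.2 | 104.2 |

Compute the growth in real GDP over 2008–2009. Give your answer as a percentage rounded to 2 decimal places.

Real GDP 2008 = 5039.8/1.009 = 4994.85.
Real GDP 2009 = 5362.2/1.042 = 5146.07.
Change = 5146.07/4994.85 − 1 = 0.0303.

3.03%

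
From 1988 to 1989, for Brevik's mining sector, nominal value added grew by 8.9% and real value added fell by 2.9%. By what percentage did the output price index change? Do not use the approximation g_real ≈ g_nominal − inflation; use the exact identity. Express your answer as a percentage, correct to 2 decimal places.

(1 + g_nom) = (1 + g_real)(1 + π), so π = 1.0890 / 0.9710 − 1 = 0.12152.

12.15%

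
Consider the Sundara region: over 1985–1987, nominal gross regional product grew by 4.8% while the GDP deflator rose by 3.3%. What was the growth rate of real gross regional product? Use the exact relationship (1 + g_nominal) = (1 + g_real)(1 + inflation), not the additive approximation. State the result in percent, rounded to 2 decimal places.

1.45%

(1 + g_nom) = (1 + g_real)(1 + π), so g_real = 1.0480 / 1.0330 − 1 = 0.01452.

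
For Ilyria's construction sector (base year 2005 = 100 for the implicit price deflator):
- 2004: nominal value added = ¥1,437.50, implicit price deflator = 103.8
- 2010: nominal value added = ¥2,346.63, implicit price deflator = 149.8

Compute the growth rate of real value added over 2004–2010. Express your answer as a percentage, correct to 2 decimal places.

Deflate each year: 2004 → 1437.50/1.038 = 1384.87; 2010 → 2346.63/1.498 = 1566.51.
So real value added changed by 1566.51/1384.87 − 1 = 0.1312, i.e. 13.12%.

13.12%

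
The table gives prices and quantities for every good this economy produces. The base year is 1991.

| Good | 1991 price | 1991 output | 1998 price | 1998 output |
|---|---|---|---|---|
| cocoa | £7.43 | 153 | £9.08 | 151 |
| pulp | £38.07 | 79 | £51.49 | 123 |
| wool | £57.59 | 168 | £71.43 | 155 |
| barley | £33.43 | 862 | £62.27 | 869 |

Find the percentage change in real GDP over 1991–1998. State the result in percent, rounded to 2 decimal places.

2.69%

Real GDP 1991 = Nominal GDP 1991 = 7.43·153 + 38.07·79 + 57.59·168 + 33.43·862 = 42636.10.
Real GDP 1998 (at 1991 prices) = 7.43·151 + 38.07·123 + 57.59·155 + 33.43·869 = 43781.66.
Real growth = 43781.66/42636.10 − 1 = 0.0269.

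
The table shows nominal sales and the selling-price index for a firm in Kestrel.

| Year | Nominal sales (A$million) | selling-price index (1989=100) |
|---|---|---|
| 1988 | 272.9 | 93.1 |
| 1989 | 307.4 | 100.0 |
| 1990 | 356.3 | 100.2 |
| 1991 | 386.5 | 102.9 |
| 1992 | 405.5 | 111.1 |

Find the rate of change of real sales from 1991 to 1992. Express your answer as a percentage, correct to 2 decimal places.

Real sales 1991 = 386.5/1.029 = 375.61.
Real sales 1992 = 405.5/1.111 = 364.99.
Change = 364.99/375.61 − 1 = -0.0283.

-2.83%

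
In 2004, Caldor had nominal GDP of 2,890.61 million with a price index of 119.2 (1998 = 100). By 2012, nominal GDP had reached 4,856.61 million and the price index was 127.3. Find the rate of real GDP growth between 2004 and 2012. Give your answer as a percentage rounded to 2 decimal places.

57.32%

Real GDP 2004 = 2890.61 / 1.192 = 2425.01.
Real GDP 2012 = 4856.61 / 1.273 = 3815.09.
Real growth = 3815.09 / 2425.01 − 1 = 0.5732.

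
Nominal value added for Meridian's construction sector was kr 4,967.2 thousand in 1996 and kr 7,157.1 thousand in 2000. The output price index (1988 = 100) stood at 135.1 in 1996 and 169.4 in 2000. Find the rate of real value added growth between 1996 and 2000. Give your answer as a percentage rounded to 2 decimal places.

14.91%

Deflate each year: 1996 → 4967.2/1.351 = 3676.68; 2000 → 7157.1/1.694 = 4224.97.
So real value added changed by 4224.97/3676.68 − 1 = 0.1491, i.e. 14.91%.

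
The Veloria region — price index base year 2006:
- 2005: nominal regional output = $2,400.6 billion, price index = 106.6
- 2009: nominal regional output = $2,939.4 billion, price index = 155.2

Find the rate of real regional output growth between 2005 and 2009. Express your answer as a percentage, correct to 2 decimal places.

-15.90%

Real regional output 2005 = 2400.6 / 1.066 = 2251.97.
Real regional output 2009 = 2939.4 / 1.552 = 1893.94.
Real growth = 1893.94 / 2251.97 − 1 = -0.1590.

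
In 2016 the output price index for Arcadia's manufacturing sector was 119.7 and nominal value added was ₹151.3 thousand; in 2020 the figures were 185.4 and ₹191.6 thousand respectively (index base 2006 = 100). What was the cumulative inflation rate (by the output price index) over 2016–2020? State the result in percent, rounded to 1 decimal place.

Price-level change = 185.4 / 119.7 − 1 = 0.5489.

54.9%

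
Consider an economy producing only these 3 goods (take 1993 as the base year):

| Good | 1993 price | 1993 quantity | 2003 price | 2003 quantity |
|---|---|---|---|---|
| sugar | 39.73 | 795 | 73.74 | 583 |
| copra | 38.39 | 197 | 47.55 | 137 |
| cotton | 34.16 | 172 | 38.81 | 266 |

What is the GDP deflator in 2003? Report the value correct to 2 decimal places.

159.51

Nominal GDP 2003 = 73.74·583 + 47.55·137 + 38.81·266 = 59828.23.
Real GDP 2003 (at 1993 prices) = 39.73·583 + 38.39·137 + 34.16·266 = 37508.58.
Deflator = Nominal/Real × 100 = 59828.23/37508.58 × 100 = 159.505.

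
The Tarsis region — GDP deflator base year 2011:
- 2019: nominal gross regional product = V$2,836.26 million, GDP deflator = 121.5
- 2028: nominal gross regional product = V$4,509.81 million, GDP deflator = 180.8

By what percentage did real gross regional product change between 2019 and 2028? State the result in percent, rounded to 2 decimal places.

Real gross regional product 2019 = 2836.26 / 1.215 = 2334.37.
Real gross regional product 2028 = 4509.81 / 1.808 = 2494.36.
Real growth = 2494.36 / 2334.37 − 1 = 0.0685.

6.85%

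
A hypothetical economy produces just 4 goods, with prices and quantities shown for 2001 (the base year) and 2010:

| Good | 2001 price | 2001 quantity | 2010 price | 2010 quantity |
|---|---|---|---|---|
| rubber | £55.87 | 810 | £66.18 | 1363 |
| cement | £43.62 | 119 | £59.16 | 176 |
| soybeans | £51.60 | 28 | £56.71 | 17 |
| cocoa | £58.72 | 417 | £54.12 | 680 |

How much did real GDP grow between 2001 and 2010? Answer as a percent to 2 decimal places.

Real GDP 2001 = Nominal GDP 2001 = 55.87·810 + 43.62·119 + 51.60·28 + 58.72·417 = 76376.52.
Real GDP 2010 (at 2001 prices) = 55.87·1363 + 43.62·176 + 51.60·17 + 58.72·680 = 124634.73.
Real growth = 124634.73/76376.52 − 1 = 0.6318.

63.18%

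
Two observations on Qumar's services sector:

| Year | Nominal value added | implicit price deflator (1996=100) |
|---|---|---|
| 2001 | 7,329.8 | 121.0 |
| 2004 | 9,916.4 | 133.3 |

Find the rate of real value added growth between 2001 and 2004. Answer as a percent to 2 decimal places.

22.81%

Deflate each year: 2001 → 7329.8/1.210 = 6057.69; 2004 → 9916.4/1.333 = 7439.16.
So real value added changed by 7439.16/6057.69 − 1 = 0.2281, i.e. 22.81%.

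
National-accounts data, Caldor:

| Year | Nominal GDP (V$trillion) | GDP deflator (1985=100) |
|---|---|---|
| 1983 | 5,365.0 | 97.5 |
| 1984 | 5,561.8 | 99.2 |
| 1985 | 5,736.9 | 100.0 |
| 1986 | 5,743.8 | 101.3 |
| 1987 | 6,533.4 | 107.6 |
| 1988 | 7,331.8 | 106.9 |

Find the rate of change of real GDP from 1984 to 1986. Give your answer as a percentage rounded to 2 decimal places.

1.13%

Real GDP 1984 = 5561.8/0.992 = 5606.65.
Real GDP 1986 = 5743.8/1.013 = 5670.09.
Change = 5670.09/5606.65 − 1 = 0.0113.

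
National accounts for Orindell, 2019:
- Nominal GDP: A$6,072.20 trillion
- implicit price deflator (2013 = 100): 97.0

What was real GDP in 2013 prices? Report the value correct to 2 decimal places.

Real GDP = Nominal / (implicit price deflator/100) = 6072.20 / 0.970 = 6260.00.

A$6,260.00 trillion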